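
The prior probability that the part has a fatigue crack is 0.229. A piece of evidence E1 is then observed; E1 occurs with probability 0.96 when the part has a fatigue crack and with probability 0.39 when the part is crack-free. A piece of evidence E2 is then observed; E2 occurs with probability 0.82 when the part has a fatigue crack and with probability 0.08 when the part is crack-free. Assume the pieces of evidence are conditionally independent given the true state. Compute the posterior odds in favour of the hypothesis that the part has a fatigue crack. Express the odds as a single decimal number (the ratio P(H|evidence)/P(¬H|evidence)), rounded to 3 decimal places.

Posterior odds ≈ 7.494

Prior odds = 0.229/(1−0.229) = 0.29702. In log-odds, ln(0.29702) = -1.2140.
Add log likelihood ratios: ln(2.4615) + ln(10.250) = 3.2281.
Posterior log-odds = 2.0141, so posterior odds = exp(2.0141) = 7.4940.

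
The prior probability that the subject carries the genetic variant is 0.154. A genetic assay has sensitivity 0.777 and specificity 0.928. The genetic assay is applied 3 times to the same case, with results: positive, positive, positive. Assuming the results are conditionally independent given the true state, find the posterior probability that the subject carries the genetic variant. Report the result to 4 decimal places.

Posterior P(H) ≈ 0.9956

Let H be the event that the subject carries the genetic variant; start with P(H) = 0.154. P('positive'|H) = 0.777, P('positive'|¬H) = 0.072.
Update on result 1 ('positive'): P(H) ← 0.777·0.1540 / (0.777·0.1540 + 0.072·0.8460) = 0.11966/0.18057 = 0.6627.
Update on result 2 ('positive'): P(H) ← 0.777·0.6627 / (0.777·0.6627 + 0.072·0.3373) = 0.51489/0.53918 = 0.9550.
Update on result 3 ('positive'): P(H) ← 0.777·0.9550 / (0.777·0.9550 + 0.072·0.0450) = 0.74200/0.74524 = 0.9956.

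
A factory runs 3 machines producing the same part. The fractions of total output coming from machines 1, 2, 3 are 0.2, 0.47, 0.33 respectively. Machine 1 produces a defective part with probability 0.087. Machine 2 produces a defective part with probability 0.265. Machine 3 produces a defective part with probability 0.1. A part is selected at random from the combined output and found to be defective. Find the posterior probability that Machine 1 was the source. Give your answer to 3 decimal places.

Tabulate prior·likelihood by source: [1] prior 0.2, lik 0.087, product 0.01740; [2] prior 0.47, lik 0.265, product 0.1245; [3] prior 0.33, lik 0.1, product 0.03300.
Normalizing constant = 0.17495; the posterior for Machine 1 is its product over the sum, 0.01740/0.17495 = 0.099.

Posterior probability ≈ 0.099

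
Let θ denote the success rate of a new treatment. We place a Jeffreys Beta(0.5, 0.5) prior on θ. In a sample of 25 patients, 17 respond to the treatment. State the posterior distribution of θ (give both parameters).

Observing 17 successes and 8 failures updates Beta(0.5, 0.5) by adding the success and failure counts to the two shape parameters: α = 0.5+17 = 17.5, β = 0.5+8 = 8.5.

Posterior: Beta(17.5, 8.5)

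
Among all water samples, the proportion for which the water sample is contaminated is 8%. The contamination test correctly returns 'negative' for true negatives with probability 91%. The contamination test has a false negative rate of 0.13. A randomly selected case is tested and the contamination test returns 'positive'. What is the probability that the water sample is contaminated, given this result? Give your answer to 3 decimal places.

P(H | E) ≈ 0.457

Write H for 'the water sample is contaminated'. Prior odds H:¬H = 0.08/0.92 = 0.086957. For the 'positive' outcome, the likelihood ratio is 0.87/0.09 = 9.6667.
Posterior odds = 0.086957 × 9.6667 = 0.84058, so P(H|E) = 0.84058/(1+0.84058) = 0.457.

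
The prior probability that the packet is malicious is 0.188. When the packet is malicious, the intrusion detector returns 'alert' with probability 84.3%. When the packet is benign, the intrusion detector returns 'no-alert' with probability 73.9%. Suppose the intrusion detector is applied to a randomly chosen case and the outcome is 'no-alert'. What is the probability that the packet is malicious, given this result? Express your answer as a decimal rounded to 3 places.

P(H | E) ≈ 0.047

Write H for 'the packet is malicious'. Prior odds H:¬H = 0.188/0.812 = 0.23153. For the 'no-alert' outcome, the likelihood ratio is 0.157/0.739 = 0.21245.
Posterior odds = 0.23153 × 0.21245 = 0.049188, so P(H|E) = 0.049188/(1+0.049188) = 0.047.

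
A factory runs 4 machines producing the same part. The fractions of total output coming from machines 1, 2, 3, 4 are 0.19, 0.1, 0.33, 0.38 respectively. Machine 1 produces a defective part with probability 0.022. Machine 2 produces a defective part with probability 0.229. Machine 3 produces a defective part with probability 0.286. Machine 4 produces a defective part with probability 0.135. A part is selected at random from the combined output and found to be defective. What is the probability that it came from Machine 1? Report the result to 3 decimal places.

Posterior probability ≈ 0.024

Tabulate prior·likelihood by source: [1] prior 0.19, lik 0.022, product 0.004180; [2] prior 0.1, lik 0.229, product 0.02290; [3] prior 0.33, lik 0.286, product 0.09438; [4] prior 0.38, lik 0.135, product 0.05130.
Normalizing constant = 0.17276; the posterior for Machine 1 is its product over the sum, 0.004180/0.17276 = 0.024.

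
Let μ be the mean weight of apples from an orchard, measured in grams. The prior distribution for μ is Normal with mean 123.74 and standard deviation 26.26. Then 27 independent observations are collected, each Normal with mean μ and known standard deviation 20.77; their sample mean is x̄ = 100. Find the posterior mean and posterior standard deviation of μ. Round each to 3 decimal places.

Posterior mean ≈ 100.538; posterior SD ≈ 3.952

With known σ, the Normal prior is conjugate. Weight on the data is w = (n/σ²)/(n/σ² + 1/τ₀²) = 0.0625880/(0.0625880+0.00145014) = 0.97736.
Posterior mean = w·x̄ + (1−w)·μ₀ = 0.97736·100 + 0.022645·123.74 = 100.538. Posterior variance = 1/(0.0625880+0.00145014) = 15.6157, so SD = 3.952.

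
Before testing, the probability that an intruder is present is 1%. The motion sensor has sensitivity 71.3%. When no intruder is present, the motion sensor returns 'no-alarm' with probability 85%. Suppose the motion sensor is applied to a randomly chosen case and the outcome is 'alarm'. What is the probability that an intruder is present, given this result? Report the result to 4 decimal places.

Let H be the event that an intruder is present. P(H) = 0.01, so P(¬H) = 0.99. With E the 'alarm' result, P(E|H) = 0.713 and P(E|¬H) = 0.15.
P(E) = 0.713·0.01 + 0.15·0.99 = 0.0071300 + 0.14850 = 0.15563.
By Bayes' theorem, P(H|E) = 0.0071300 / 0.15563 = 0.0458.

P(H | E) ≈ 0.0458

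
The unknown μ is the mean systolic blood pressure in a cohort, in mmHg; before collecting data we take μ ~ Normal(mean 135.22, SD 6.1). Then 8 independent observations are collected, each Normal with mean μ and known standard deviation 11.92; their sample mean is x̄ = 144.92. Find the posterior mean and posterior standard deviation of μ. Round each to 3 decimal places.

Posterior mean ≈ 141.786; posterior SD ≈ 3.467

With known σ, the Normal prior is conjugate. Weight on the data is w = (n/σ²)/(n/σ² + 1/τ₀²) = 0.0563038/(0.0563038+0.0268745) = 0.67690.
Posterior mean = w·x̄ + (1−w)·μ₀ = 0.67690·144.92 + 0.32310·135.22 = 141.786. Posterior variance = 1/(0.0563038+0.0268745) = 12.0224, so SD = 3.467.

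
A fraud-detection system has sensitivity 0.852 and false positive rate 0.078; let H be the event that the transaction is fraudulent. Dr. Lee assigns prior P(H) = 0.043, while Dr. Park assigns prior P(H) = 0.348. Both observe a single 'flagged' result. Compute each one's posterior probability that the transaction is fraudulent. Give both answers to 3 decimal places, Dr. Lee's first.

Dr. Lee: 0.329; Dr. Park: 0.854

The likelihood ratio for a 'flagged' result is 0.852/0.078 = 10.923.
Dr. Lee: prior odds 0.043/0.957 = 0.044932; posterior odds 0.49080; posterior probability 0.329.
Dr. Park: prior odds 0.348/0.652 = 0.53374; posterior odds 5.8301; posterior probability 0.854.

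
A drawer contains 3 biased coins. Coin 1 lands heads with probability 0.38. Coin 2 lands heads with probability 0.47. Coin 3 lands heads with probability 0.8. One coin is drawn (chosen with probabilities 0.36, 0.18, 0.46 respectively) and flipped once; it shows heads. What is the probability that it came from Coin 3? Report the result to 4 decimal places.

Posterior probability ≈ 0.6244

P(heads|C1) = 0.38; P(heads|C2) = 0.47; P(heads|C3) = 0.8.
Prior × likelihood for each source: 0.36·0.38=0.1368, 0.18·0.47=0.08460, 0.46·0.8=0.3680. Summing gives P(heads) = 0.58940.
P(Coin 3 | heads) = 0.3680 / 0.58940 = 0.6244.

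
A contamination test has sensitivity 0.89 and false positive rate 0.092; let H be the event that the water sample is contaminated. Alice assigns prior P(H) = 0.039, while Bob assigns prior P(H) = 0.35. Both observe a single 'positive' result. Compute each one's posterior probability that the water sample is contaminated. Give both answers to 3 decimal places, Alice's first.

P('+'|H) = 0.89, P('+'|¬H) = 0.092.
Alice: numerator 0.89·0.039 = 0.034710; evidence = 0.034710+0.092·0.961 = 0.12312; posterior = 0.282.
Bob: numerator 0.89·0.35 = 0.31150; evidence = 0.31150+0.092·0.65 = 0.37130; posterior = 0.839.

Alice: 0.282; Bob: 0.839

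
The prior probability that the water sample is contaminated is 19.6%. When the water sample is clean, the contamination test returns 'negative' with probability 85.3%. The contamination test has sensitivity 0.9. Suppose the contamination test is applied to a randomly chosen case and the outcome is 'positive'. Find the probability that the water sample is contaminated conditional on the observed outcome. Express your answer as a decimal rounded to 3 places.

P(H | E) ≈ 0.599

Let H be the event that the water sample is contaminated. P(H) = 0.196, so P(¬H) = 0.804. With E the 'positive' result, P(E|H) = 0.9 and P(E|¬H) = 0.147.
P(E) = 0.9·0.196 + 0.147·0.804 = 0.17640 + 0.11819 = 0.29459.
By Bayes' theorem, P(H|E) = 0.17640 / 0.29459 = 0.599.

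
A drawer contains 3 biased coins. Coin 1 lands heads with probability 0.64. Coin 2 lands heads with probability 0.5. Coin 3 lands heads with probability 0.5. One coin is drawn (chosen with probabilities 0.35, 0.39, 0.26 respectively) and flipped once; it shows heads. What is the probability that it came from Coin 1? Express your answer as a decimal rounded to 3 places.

P(heads|C1) = 0.64; P(heads|C2) = 0.5; P(heads|C3) = 0.5.
Prior × likelihood for each source: 0.35·0.64=0.2240, 0.39·0.5=0.1950, 0.26·0.5=0.1300. Summing gives P(heads) = 0.54900.
P(Coin 1 | heads) = 0.2240 / 0.54900 = 0.408.

Posterior probability ≈ 0.408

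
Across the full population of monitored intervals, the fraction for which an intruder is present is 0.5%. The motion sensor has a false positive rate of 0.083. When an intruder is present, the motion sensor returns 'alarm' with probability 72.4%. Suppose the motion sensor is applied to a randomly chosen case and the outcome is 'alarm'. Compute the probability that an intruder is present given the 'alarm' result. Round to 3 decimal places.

P(H | E) ≈ 0.042

Write H for 'an intruder is present'. Prior odds H:¬H = 0.005/0.995 = 0.0050251. For the 'alarm' outcome, the likelihood ratio is 0.724/0.083 = 8.7229.
Posterior odds = 0.0050251 × 8.7229 = 0.043834, so P(H|E) = 0.043834/(1+0.043834) = 0.042.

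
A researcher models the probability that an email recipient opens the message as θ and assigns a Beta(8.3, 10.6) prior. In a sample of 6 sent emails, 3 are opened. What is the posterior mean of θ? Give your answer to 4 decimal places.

Posterior mean ≈ 0.4538

The binomial likelihood is conjugate to the Beta prior: with 3 successes and 3 failures, the posterior is Beta(8.3+3, 10.6+3) = Beta(11.3, 13.6).
E[θ | data] = 11.3/(11.3+13.6) = 0.4538.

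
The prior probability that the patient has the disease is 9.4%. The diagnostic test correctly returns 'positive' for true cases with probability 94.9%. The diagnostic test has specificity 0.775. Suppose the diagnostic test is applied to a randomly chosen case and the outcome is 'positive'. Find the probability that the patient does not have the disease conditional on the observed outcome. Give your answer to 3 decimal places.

Let H be the event that the patient has the disease. P(H) = 0.094, so P(¬H) = 0.906. With E the 'positive' result, P(E|H) = 0.949 and P(E|¬H) = 0.225.
P(E) = 0.949·0.094 + 0.225·0.906 = 0.089206 + 0.20385 = 0.29306.
By Bayes' theorem, P(H|E) = 0.089206 / 0.29306 = 0.304. Hence P(¬H|E) = 1 − 0.304 = 0.696.

P(¬H | E) ≈ 0.696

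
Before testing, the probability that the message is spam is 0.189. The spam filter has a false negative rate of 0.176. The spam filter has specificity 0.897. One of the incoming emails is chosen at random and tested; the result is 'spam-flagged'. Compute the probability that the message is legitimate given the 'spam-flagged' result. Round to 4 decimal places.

P(¬H | E) ≈ 0.3491

Write H for 'the message is spam'. Prior odds H:¬H = 0.189/0.811 = 0.23305. For the 'spam-flagged' outcome, the likelihood ratio is 0.824/0.103 = 8.0000.
Posterior odds = 0.23305 × 8.0000 = 1.8644, so P(H|E) = 1.8644/(1+1.8644) = 0.6509. Then P(¬H|E) = 1 − 0.6509 = 0.3491.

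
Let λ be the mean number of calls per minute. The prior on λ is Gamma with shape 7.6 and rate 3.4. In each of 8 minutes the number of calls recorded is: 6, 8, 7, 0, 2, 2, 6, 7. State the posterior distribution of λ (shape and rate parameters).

Posterior: Gamma(shape=45.6, rate=11.4)

The Poisson likelihood adds the total count to the shape and the number of exposure periods to the rate. Here ∑xᵢ = 38 and n = 8, so shape 7.6→45.6 and rate 3.4→11.4.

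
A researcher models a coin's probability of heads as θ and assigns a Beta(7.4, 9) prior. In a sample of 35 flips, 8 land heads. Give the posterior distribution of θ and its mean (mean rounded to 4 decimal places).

Observing 8 successes and 27 failures updates Beta(7.4, 9) by adding the success and failure counts to the two shape parameters: α = 7.4+8 = 15.4, β = 9+27 = 36.
E[θ | data] = 15.4/(15.4+36) = 0.2996.

Posterior: Beta(15.4, 36); mean ≈ 0.2996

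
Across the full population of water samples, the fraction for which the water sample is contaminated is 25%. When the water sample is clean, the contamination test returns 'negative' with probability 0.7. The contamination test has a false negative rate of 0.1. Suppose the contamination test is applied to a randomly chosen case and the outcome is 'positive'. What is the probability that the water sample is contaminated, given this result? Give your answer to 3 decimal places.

P(H | E) ≈ 0.500

Let H be the event that the water sample is contaminated. P(H) = 0.25, so P(¬H) = 0.75. With E the 'positive' result, P(E|H) = 0.9 and P(E|¬H) = 0.3.
P(E) = 0.9·0.25 + 0.3·0.75 = 0.22500 + 0.22500 = 0.45000.
By Bayes' theorem, P(H|E) = 0.22500 / 0.45000 = 0.500.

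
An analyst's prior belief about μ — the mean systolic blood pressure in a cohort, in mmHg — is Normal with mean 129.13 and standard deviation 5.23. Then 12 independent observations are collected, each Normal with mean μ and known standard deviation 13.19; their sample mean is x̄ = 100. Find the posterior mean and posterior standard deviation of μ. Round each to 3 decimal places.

With known σ, the Normal prior is conjugate. Weight on the data is w = (n/σ²)/(n/σ² + 1/τ₀²) = 0.0689750/(0.0689750+0.0365592) = 0.65358.
Posterior mean = w·x̄ + (1−w)·μ₀ = 0.65358·100 + 0.34642·129.13 = 110.091. Posterior variance = 1/(0.0689750+0.0365592) = 9.47560, so SD = 3.078.

Posterior mean ≈ 110.091; posterior SD ≈ 3.078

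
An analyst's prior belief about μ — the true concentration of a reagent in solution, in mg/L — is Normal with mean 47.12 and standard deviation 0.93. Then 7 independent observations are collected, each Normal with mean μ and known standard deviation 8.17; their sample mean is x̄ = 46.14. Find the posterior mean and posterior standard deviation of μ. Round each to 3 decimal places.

Prior precision 1/τ₀² = 1/0.93² = 1.15620; data precision n/σ² = 7/8.17² = 0.104871.
Posterior precision = 1.15620 + 0.104871 = 1.26107, giving posterior SD = 1/√1.26107 = 0.890.
Posterior mean = (1.15620·47.12 + 0.104871·46.14) / 1.26107 = 47.039.

Posterior mean ≈ 47.039; posterior SD ≈ 0.890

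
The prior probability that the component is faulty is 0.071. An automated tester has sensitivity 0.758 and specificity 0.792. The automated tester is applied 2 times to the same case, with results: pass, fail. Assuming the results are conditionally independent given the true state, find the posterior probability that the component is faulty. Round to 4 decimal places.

Posterior P(H) ≈ 0.0784

Let H be the event that the component is faulty; start with P(H) = 0.071. P('fail'|H) = 0.758, P('fail'|¬H) = 0.208.
Update on result 1 ('pass'): P(H) ← 0.242·0.0710 / (0.242·0.0710 + 0.792·0.9290) = 0.017182/0.75295 = 0.0228.
Update on result 2 ('fail'): P(H) ← 0.758·0.0228 / (0.758·0.0228 + 0.208·0.9772) = 0.017297/0.22055 = 0.0784.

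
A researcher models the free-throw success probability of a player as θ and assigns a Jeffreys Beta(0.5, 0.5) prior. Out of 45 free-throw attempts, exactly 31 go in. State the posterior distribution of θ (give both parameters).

Posterior: Beta(31.5, 14.5)

The binomial likelihood is conjugate to the Beta prior: with 31 successes and 14 failures, the posterior is Beta(0.5+31, 0.5+14) = Beta(31.5, 14.5).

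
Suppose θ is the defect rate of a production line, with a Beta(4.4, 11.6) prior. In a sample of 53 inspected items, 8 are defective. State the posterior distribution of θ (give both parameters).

Observing 8 successes and 45 failures updates Beta(4.4, 11.6) by adding the success and failure counts to the two shape parameters: α = 4.4+8 = 12.4, β = 11.6+45 = 56.6.

Posterior: Beta(12.4, 56.6)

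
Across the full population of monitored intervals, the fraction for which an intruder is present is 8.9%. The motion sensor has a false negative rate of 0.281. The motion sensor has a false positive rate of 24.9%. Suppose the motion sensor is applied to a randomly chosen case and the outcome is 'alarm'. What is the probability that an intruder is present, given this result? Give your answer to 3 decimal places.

Write H for 'an intruder is present'. Prior odds H:¬H = 0.089/0.911 = 0.097695. For the 'alarm' outcome, the likelihood ratio is 0.719/0.249 = 2.8876.
Posterior odds = 0.097695 × 2.8876 = 0.28210, so P(H|E) = 0.28210/(1+0.28210) = 0.220.

P(H | E) ≈ 0.220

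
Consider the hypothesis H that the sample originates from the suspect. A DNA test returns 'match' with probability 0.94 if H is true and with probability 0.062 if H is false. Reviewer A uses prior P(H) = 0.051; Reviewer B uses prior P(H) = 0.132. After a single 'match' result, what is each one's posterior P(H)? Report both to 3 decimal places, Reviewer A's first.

P('+'|H) = 0.94, P('+'|¬H) = 0.062.
Reviewer A: numerator 0.94·0.051 = 0.047940; evidence = 0.047940+0.062·0.949 = 0.10678; posterior = 0.449.
Reviewer B: numerator 0.94·0.132 = 0.12408; evidence = 0.12408+0.062·0.868 = 0.17790; posterior = 0.697.

Reviewer A: 0.449; Reviewer B: 0.697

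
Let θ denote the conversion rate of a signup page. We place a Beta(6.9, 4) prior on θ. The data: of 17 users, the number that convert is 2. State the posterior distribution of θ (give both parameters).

Posterior: Beta(8.9, 19)

The binomial likelihood is conjugate to the Beta prior: with 2 successes and 15 failures, the posterior is Beta(6.9+2, 4+15) = Beta(8.9, 19).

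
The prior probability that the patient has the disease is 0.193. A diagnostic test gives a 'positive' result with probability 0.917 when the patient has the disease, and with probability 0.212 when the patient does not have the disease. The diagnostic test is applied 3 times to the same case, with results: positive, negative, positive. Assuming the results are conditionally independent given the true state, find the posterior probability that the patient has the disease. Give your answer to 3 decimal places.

Posterior P(H) ≈ 0.320

Let H be the event that the patient has the disease; start with P(H) = 0.193. P('positive'|H) = 0.917, P('positive'|¬H) = 0.212.
Update on result 1 ('positive'): P(H) ← 0.917·0.1930 / (0.917·0.1930 + 0.212·0.8070) = 0.17698/0.34806 = 0.5085.
Update on result 2 ('negative'): P(H) ← 0.083·0.5085 / (0.083·0.5085 + 0.788·0.4915) = 0.042203/0.42953 = 0.0983.
Update on result 3 ('positive'): P(H) ← 0.917·0.0983 / (0.917·0.0983 + 0.212·0.9017) = 0.090099/0.28127 = 0.3203.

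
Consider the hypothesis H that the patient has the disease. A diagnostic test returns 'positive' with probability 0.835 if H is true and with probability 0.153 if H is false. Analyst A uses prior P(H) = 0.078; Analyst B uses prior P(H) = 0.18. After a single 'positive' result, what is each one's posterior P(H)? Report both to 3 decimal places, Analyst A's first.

The likelihood ratio for a 'positive' result is 0.835/0.153 = 5.4575.
Analyst A: prior odds 0.078/0.922 = 0.084599; posterior odds 0.46170; posterior probability 0.316.
Analyst B: prior odds 0.18/0.82 = 0.21951; posterior odds 1.1980; posterior probability 0.545.

Analyst A: 0.316; Analyst B: 0.545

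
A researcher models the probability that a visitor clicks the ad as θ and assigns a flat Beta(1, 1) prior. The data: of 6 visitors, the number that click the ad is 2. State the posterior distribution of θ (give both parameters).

Observing 2 successes and 4 failures updates Beta(1, 1) by adding the success and failure counts to the two shape parameters: α = 1+2 = 3, β = 1+4 = 5.

Posterior: Beta(3, 5)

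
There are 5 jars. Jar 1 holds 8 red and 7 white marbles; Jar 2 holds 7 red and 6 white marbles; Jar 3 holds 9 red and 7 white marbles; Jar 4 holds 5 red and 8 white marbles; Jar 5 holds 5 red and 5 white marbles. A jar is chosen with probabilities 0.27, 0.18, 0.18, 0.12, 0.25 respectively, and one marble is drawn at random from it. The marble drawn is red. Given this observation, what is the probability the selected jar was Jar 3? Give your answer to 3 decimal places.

Posterior probability ≈ 0.197

P(red|Jar 1) = 0.5333; P(red|Jar 2) = 0.5385; P(red|Jar 3) = 0.5625; P(red|Jar 4) = 0.3846; P(red|Jar 5) = 0.5.
Prior × likelihood for each source: 0.27·0.5333=0.1440, 0.18·0.5385=0.09692, 0.18·0.5625=0.1012, 0.12·0.3846=0.04615, 0.25·0.5=0.1250. Summing gives P(red) = 0.51333.
P(Jar 3 | red) = 0.1012 / 0.51333 = 0.197.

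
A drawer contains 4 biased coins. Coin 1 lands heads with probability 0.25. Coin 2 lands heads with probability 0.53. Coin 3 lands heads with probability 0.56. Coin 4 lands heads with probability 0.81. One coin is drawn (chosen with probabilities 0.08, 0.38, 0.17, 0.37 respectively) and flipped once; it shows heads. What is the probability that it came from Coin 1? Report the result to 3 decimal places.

Posterior probability ≈ 0.032

Tabulate prior·likelihood by source: [1] prior 0.08, lik 0.25, product 0.02000; [2] prior 0.38, lik 0.53, product 0.2014; [3] prior 0.17, lik 0.56, product 0.09520; [4] prior 0.37, lik 0.81, product 0.2997.
Normalizing constant = 0.61630; the posterior for Coin 1 is its product over the sum, 0.02000/0.61630 = 0.032.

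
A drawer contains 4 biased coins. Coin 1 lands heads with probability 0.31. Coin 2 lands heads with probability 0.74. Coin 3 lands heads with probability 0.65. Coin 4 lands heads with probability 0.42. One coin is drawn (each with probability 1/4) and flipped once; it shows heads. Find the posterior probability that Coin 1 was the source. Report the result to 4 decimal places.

Posterior probability ≈ 0.1462

P(heads|C1) = 0.31; P(heads|C2) = 0.74; P(heads|C3) = 0.65; P(heads|C4) = 0.42.
Prior × likelihood for each source: 0.25·0.31=0.07750, 0.25·0.74=0.1850, 0.25·0.65=0.1625, 0.25·0.42=0.1050. Summing gives P(heads) = 0.53000.
P(Coin 1 | heads) = 0.07750 / 0.53000 = 0.1462.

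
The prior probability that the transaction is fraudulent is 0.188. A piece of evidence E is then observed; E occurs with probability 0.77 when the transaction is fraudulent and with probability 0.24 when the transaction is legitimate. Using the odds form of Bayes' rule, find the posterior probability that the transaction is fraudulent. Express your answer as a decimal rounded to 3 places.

Posterior probability ≈ 0.426

Prior odds = 0.188/(1−0.188) = 0.23153.
Likelihood ratio for E = 0.77/0.24 = 3.2083.
Posterior odds = prior odds × LR = 0.74282.
Posterior probability = odds/(1+odds) = 0.74282/1.7428 = 0.426.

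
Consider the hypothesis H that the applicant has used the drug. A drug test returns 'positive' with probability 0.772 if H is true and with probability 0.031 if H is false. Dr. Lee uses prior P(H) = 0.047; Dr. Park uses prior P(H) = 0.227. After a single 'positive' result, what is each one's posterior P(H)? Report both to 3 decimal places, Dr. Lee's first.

The likelihood ratio for a 'positive' result is 0.772/0.031 = 24.903.
Dr. Lee: prior odds 0.047/0.953 = 0.049318; posterior odds 1.2282; posterior probability 0.551.
Dr. Park: prior odds 0.227/0.773 = 0.29366; posterior odds 7.3131; posterior probability 0.880.

Dr. Lee: 0.551; Dr. Park: 0.880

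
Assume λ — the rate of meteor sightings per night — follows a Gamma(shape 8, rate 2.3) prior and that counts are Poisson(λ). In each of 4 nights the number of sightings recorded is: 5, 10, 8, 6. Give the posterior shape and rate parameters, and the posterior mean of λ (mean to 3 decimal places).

Total count ∑xᵢ = 29 over n = 4 nights.
Gamma is conjugate to the Poisson likelihood: posterior is Gamma(shape = 8+29 = 37, rate = 2.3+4 = 6.3).
E[λ | data] = 37/6.3 = 5.873.

Posterior: Gamma(shape=37, rate=6.3); mean ≈ 5.873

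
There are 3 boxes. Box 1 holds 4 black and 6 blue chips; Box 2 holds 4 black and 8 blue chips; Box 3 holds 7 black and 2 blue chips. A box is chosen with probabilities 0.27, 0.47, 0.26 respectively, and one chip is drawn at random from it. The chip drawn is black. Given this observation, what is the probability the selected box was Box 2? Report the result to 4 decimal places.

Posterior probability ≈ 0.3356

Tabulate prior·likelihood by source: [1] prior 0.27, lik 0.4, product 0.1080; [2] prior 0.47, lik 0.3333, product 0.1567; [3] prior 0.26, lik 0.7778, product 0.2022.
Normalizing constant = 0.46689; the posterior for Box 2 is its product over the sum, 0.1567/0.46689 = 0.3356.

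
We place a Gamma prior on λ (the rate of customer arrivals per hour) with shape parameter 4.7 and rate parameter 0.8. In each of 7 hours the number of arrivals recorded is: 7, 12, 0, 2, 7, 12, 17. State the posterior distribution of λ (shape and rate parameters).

Total count ∑xᵢ = 57 over n = 7 hours.
Gamma is conjugate to the Poisson likelihood: posterior is Gamma(shape = 4.7+57 = 61.7, rate = 0.8+7 = 7.8).

Posterior: Gamma(shape=61.7, rate=7.8)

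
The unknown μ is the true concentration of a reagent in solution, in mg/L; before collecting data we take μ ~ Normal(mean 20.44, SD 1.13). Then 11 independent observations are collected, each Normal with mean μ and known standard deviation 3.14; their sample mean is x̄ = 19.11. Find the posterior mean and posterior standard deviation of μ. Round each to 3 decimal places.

Prior precision 1/τ₀² = 1/1.13² = 0.783147; data precision n/σ² = 11/3.14² = 1.11566.
Posterior precision = 0.783147 + 1.11566 = 1.89881, giving posterior SD = 1/√1.89881 = 0.726.
Posterior mean = (0.783147·20.44 + 1.11566·19.11) / 1.89881 = 19.659.

Posterior mean ≈ 19.659; posterior SD ≈ 0.726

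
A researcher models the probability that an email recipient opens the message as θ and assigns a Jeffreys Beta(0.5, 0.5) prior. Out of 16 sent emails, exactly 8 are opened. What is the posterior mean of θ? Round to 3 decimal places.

Posterior mean ≈ 0.500

Observing 8 successes and 8 failures updates Beta(0.5, 0.5) by adding the success and failure counts to the two shape parameters: α = 0.5+8 = 8.5, β = 0.5+8 = 8.5.
Posterior mean = α/(α+β) = 8.5/17 = 0.500.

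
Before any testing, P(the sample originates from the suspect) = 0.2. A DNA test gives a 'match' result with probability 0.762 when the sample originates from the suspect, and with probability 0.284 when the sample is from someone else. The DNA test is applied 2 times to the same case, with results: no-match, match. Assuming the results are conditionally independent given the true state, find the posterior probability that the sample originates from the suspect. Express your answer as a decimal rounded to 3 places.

With H the event that the sample originates from the suspect, the joint likelihood of the observed sequence is P(data|H) = 0.238·0.762 = 0.18136 and P(data|¬H) = 0.716·0.284 = 0.20334.
Bayes: P(H|data) = 0.2·0.18136 / (0.2·0.18136 + 0.8·0.20334) = 0.036271/0.19895 = 0.1823.

Posterior P(H) ≈ 0.182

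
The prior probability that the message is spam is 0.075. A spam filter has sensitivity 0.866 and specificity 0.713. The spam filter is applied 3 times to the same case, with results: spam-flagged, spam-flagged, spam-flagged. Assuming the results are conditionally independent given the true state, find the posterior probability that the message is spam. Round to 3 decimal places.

With H the event that the message is spam, the joint likelihood of the observed sequence is P(data|H) = 0.866·0.866·0.866 = 0.64946 and P(data|¬H) = 0.287·0.287·0.287 = 0.023640.
Bayes: P(H|data) = 0.075·0.64946 / (0.075·0.64946 + 0.925·0.023640) = 0.048710/0.070577 = 0.6902.

Posterior P(H) ≈ 0.690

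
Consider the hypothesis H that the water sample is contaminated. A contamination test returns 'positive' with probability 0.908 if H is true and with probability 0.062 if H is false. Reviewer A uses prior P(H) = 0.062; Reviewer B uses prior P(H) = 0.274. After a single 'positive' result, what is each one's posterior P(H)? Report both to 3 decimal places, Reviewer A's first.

The likelihood ratio for a 'positive' result is 0.908/0.062 = 14.645.
Reviewer A: prior odds 0.062/0.938 = 0.066098; posterior odds 0.96802; posterior probability 0.492.
Reviewer B: prior odds 0.274/0.726 = 0.37741; posterior odds 5.5272; posterior probability 0.847.

Reviewer A: 0.492; Reviewer B: 0.847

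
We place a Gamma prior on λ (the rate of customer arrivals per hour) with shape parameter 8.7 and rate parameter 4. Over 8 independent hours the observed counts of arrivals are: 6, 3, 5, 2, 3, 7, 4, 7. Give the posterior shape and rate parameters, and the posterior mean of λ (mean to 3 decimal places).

Posterior: Gamma(shape=45.7, rate=12); mean ≈ 3.808

Total count ∑xᵢ = 37 over n = 8 hours.
Gamma is conjugate to the Poisson likelihood: posterior is Gamma(shape = 8.7+37 = 45.7, rate = 4+8 = 12).
Posterior mean = shape/rate = 45.7/12 = 3.808.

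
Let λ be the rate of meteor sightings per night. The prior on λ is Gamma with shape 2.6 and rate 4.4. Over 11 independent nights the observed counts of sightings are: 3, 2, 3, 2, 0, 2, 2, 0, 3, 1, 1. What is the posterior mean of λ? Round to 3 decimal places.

Total count ∑xᵢ = 19 over n = 11 nights.
Gamma is conjugate to the Poisson likelihood: posterior is Gamma(shape = 2.6+19 = 21.6, rate = 4.4+11 = 15.4).
Posterior mean = shape/rate = 21.6/15.4 = 1.403.

Posterior mean ≈ 1.403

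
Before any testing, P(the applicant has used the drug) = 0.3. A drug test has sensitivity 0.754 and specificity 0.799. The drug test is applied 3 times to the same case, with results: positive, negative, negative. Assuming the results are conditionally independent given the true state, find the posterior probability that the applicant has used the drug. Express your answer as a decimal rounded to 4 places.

With H the event that the applicant has used the drug, the joint likelihood of the observed sequence is P(data|H) = 0.754·0.246·0.246 = 0.045629 and P(data|¬H) = 0.201·0.799·0.799 = 0.12832.
Bayes: P(H|data) = 0.3·0.045629 / (0.3·0.045629 + 0.7·0.12832) = 0.013689/0.10351 = 0.1322.

Posterior P(H) ≈ 0.1322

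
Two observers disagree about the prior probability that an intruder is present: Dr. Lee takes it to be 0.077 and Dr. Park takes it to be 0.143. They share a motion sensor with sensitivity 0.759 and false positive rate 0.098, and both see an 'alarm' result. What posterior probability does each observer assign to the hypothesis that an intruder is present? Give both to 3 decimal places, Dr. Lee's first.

P('+'|H) = 0.759, P('+'|¬H) = 0.098.
Dr. Lee: numerator 0.759·0.077 = 0.058443; evidence = 0.058443+0.098·0.923 = 0.14890; posterior = 0.393.
Dr. Park: numerator 0.759·0.143 = 0.10854; evidence = 0.10854+0.098·0.857 = 0.19252; posterior = 0.564.

Dr. Lee: 0.393; Dr. Park: 0.564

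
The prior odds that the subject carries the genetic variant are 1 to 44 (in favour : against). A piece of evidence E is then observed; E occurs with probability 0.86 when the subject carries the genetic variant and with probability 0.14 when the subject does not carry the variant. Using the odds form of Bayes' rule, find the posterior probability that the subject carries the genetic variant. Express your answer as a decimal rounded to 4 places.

Prior odds = 1/44 = 0.022727. In log-odds, ln(0.022727) = -3.7842.
Add log likelihood ratio: ln(6.1429) = 1.8153.
Posterior log-odds = -1.9689, so posterior odds = exp(-1.9689) = 0.13961. Converting, P(H|E) = 0.13961/1.1396 = 0.1225.

Posterior probability ≈ 0.1225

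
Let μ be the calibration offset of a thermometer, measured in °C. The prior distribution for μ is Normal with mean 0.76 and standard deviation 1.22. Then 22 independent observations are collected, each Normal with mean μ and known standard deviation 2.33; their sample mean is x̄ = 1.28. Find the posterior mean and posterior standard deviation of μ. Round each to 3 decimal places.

With known σ, the Normal prior is conjugate. Weight on the data is w = (n/σ²)/(n/σ² + 1/τ₀²) = 4.05239/(4.05239+0.671862) = 0.85778.
Posterior mean = w·x̄ + (1−w)·μ₀ = 0.85778·1.28 + 0.14222·0.76 = 1.206. Posterior variance = 1/(4.05239+0.671862) = 0.211674, so SD = 0.460.

Posterior mean ≈ 1.206; posterior SD ≈ 0.460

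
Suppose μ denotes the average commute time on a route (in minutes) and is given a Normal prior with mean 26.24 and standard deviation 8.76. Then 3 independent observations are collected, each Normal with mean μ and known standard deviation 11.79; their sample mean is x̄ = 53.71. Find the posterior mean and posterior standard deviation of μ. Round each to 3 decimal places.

Posterior mean ≈ 43.368; posterior SD ≈ 5.375

With known σ, the Normal prior is conjugate. Weight on the data is w = (n/σ²)/(n/σ² + 1/τ₀²) = 0.0215821/(0.0215821+0.0130314) = 0.62352.
Posterior mean = w·x̄ + (1−w)·μ₀ = 0.62352·53.71 + 0.37648·26.24 = 43.368. Posterior variance = 1/(0.0215821+0.0130314) = 28.8904, so SD = 5.375.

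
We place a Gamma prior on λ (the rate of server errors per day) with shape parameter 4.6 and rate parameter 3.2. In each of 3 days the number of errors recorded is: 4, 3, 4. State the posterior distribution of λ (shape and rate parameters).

Posterior: Gamma(shape=15.6, rate=6.2)

The Poisson likelihood adds the total count to the shape and the number of exposure periods to the rate. Here ∑xᵢ = 11 and n = 3, so shape 4.6→15.6 and rate 3.2→6.2.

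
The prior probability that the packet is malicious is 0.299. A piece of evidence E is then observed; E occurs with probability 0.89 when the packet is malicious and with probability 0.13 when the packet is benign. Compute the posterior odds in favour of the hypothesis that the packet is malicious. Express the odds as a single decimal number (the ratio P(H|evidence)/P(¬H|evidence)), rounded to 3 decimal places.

Prior odds = 0.299/(1−0.299) = 0.42653.
Likelihood ratio for E = 0.89/0.13 = 6.8462.
Posterior odds = prior odds × LR = 2.9201.

Posterior odds ≈ 2.920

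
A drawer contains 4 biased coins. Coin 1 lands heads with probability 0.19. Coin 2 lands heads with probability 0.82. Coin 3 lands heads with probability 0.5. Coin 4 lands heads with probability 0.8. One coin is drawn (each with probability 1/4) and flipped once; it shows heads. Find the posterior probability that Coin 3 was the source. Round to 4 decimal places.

Posterior probability ≈ 0.2165

Tabulate prior·likelihood by source: [1] prior 0.25, lik 0.19, product 0.04750; [2] prior 0.25, lik 0.82, product 0.2050; [3] prior 0.25, lik 0.5, product 0.1250; [4] prior 0.25, lik 0.8, product 0.2000.
Normalizing constant = 0.57750; the posterior for Coin 3 is its product over the sum, 0.1250/0.57750 = 0.2165.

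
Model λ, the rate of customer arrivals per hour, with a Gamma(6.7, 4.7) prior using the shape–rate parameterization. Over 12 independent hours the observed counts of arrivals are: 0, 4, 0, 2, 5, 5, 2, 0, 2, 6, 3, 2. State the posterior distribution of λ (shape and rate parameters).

The Poisson likelihood adds the total count to the shape and the number of exposure periods to the rate. Here ∑xᵢ = 31 and n = 12, so shape 6.7→37.7 and rate 4.7→16.7.

Posterior: Gamma(shape=37.7, rate=16.7)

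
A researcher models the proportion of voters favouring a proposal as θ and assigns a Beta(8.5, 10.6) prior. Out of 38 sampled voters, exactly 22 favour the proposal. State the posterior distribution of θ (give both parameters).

Posterior: Beta(30.5, 26.6)

The binomial likelihood is conjugate to the Beta prior: with 22 successes and 16 failures, the posterior is Beta(8.5+22, 10.6+16) = Beta(30.5, 26.6).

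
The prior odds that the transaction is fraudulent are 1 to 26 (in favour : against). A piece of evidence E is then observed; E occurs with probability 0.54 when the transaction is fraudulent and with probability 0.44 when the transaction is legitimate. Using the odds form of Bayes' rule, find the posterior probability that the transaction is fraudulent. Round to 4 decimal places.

Prior odds = 1/26 = 0.038462. In log-odds, ln(0.038462) = -3.2581.
Add log likelihood ratio: ln(1.2273) = 0.20479.
Posterior log-odds = -3.0533, so posterior odds = exp(-3.0533) = 0.047203. Converting, P(H|E) = 0.047203/1.0472 = 0.0451.

Posterior probability ≈ 0.0451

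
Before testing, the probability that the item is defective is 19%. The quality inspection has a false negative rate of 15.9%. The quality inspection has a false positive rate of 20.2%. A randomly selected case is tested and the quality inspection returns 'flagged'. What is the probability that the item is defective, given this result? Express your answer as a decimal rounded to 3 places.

Let H be the event that the item is defective. P(H) = 0.19, so P(¬H) = 0.81. With E the 'flagged' result, P(E|H) = 0.841 and P(E|¬H) = 0.202.
P(E) = 0.841·0.19 + 0.202·0.81 = 0.15979 + 0.16362 = 0.32341.
By Bayes' theorem, P(H|E) = 0.15979 / 0.32341 = 0.494.

P(H | E) ≈ 0.494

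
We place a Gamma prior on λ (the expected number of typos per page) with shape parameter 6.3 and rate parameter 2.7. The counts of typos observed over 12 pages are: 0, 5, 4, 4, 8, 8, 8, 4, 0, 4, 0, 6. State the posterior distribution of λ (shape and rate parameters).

The Poisson likelihood adds the total count to the shape and the number of exposure periods to the rate. Here ∑xᵢ = 51 and n = 12, so shape 6.3→57.3 and rate 2.7→14.7.

Posterior: Gamma(shape=57.3, rate=14.7)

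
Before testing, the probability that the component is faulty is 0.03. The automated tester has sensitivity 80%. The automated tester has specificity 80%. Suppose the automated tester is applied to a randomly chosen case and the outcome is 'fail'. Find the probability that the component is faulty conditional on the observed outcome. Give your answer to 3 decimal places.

Write H for 'the component is faulty'. Prior odds H:¬H = 0.03/0.97 = 0.030928. For the 'fail' outcome, the likelihood ratio is 0.8/0.2 = 4.0000.
Posterior odds = 0.030928 × 4.0000 = 0.12371, so P(H|E) = 0.12371/(1+0.12371) = 0.110.

P(H | E) ≈ 0.110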